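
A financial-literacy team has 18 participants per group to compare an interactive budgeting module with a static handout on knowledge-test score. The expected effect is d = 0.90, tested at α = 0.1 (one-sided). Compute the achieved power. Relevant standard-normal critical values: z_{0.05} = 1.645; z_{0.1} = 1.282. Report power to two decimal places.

power ≈ 0.92

For two equal groups, power = Φ(d·√(n/2) − z_{α}).
d·√(n/2) = 0.90 × √(18/2) = 0.90 × 3.000 = 2.700.
z_β = 2.700 − 1.282 = 1.418.
Power = Φ(1.418) = 0.922.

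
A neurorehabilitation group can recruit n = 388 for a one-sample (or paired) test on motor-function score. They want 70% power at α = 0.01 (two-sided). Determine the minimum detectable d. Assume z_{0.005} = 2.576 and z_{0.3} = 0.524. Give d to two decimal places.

d_min ≈ 0.16

For a single sample (or paired design) of n = 388: d_min = (z_{α/2} + z_β)/√n.
z-sum = 2.576 + 0.524 = 3.100.
d_min = 3.100 / √388 = 3.100 / 19.698 = 0.157.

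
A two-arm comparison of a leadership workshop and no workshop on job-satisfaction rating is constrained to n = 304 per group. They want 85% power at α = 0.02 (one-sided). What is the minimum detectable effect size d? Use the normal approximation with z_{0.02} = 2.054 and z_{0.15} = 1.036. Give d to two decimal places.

For two independent groups of n = 304 each: d_min = (z_{α} + z_β)·√(2/n).
z-sum = 2.054 + 1.036 = 3.090.
d_min = 3.090 × √(2/304) = 3.090 × 0.0811 = 0.251.

d_min ≈ 0.25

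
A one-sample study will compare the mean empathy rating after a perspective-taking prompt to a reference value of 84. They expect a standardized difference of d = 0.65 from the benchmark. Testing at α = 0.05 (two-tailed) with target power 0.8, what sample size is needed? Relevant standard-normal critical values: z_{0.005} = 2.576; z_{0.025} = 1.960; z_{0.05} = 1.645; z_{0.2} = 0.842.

n = 19

For a one-sample test: n = ((z_{α/2} + z_β) / d)².
z_{α/2} + z_β = 1.960 + 0.842 = 2.802.
n = (2.802 / 0.65)² = 4.311² = 18.58.
Round up.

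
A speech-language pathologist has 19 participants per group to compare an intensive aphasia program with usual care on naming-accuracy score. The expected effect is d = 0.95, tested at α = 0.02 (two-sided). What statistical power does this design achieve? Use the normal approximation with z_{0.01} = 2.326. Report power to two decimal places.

For two equal groups, power = Φ(d·√(n/2) − z_{α/2}).
d·√(n/2) = 0.95 × √(19/2) = 0.95 × 3.082 = 2.928.
z_β = 2.928 − 2.326 = 0.602.
Power = Φ(0.602) = 0.726.

power ≈ 0.73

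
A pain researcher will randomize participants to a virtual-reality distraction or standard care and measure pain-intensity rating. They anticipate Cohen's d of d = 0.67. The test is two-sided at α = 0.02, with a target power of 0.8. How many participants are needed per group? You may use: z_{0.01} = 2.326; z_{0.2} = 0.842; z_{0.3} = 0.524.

For two independent groups with equal n: n = 2·((z_{α/2} + z_β) / d)².
z_{α/2} + z_β = 2.326 + 0.842 = 3.168.
n = 2 × (3.168 / 0.67)² = 2 × 4.728² = 2 × 22.36 = 44.7.
Round up to the next whole participant.

n = 45 per group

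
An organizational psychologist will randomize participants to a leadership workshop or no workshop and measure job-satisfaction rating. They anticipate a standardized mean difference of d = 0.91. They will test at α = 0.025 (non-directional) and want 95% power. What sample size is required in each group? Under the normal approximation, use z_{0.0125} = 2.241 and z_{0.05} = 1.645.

For two independent groups with equal n: n = 2·((z_{α/2} + z_β) / d)².
z_{α/2} + z_β = 2.241 + 1.645 = 3.886.
n = 2 × (3.886 / 0.91)² = 2 × 4.270² = 2 × 18.24 = 36.5.
Round up to the next whole participant.

n = 37 per group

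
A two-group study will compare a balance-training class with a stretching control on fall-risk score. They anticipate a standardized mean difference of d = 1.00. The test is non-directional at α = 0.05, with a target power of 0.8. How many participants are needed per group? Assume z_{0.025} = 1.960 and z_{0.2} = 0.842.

n = 16 per group

For two independent groups with equal n: n = 2·((z_{α/2} + z_β) / d)².
z_{α/2} + z_β = 1.960 + 0.842 = 2.802.
n = 2 × (2.802 / 1.00)² = 2 × 2.802² = 2 × 7.85 = 15.7.
Round up to the next whole participant.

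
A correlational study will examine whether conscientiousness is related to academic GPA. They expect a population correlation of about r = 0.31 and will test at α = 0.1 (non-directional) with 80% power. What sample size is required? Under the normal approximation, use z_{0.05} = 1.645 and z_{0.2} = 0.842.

Fisher's z: C = ½·ln((1+r)/(1−r)) = ½·ln(1.8986) = 0.3205.
n = ((z_{α/2} + z_β)/C)² + 3.
(1.645 + 0.842) / 0.3205 = 2.487 / 0.3205 = 7.760.
n = 7.760² + 3 = 60.21 + 3 = 63.2.
Round up.

n = 64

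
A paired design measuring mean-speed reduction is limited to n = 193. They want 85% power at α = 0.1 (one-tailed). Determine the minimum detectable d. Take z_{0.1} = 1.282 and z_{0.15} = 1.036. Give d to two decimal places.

d_min ≈ 0.17

For a single sample (or paired design) of n = 193: d_min = (z_{α} + z_β)/√n.
z-sum = 1.282 + 1.036 = 2.318.
d_min = 2.318 / √193 = 2.318 / 13.892 = 0.167.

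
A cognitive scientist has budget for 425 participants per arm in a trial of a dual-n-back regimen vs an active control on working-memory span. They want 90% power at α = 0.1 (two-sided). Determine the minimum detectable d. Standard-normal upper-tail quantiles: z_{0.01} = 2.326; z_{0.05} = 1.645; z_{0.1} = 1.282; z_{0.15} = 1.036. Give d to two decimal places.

For two independent groups of n = 425 each: d_min = (z_{α/2} + z_β)·√(2/n).
z-sum = 1.645 + 1.282 = 2.927.
d_min = 2.927 × √(2/425) = 2.927 × 0.0686 = 0.201.

d_min ≈ 0.20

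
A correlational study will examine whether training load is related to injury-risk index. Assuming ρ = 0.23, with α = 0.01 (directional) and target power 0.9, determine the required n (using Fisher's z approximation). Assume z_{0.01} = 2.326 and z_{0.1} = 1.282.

Fisher's z: C = ½·ln((1+r)/(1−r)) = ½·ln(1.5974) = 0.2342.
n = ((z_{α} + z_β)/C)² + 3.
(2.326 + 1.282) / 0.2342 = 3.608 / 0.2342 = 15.406.
n = 15.406² + 3 = 237.33 + 3 = 240.3.
Round up.

n = 241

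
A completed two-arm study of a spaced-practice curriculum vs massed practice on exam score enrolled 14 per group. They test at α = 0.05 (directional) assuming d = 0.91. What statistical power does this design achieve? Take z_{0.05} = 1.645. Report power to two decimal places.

power ≈ 0.78

For two equal groups, power = Φ(d·√(n/2) − z_{α}).
d·√(n/2) = 0.91 × √(14/2) = 0.91 × 2.646 = 2.408.
z_β = 2.408 − 1.645 = 0.763.
Power = Φ(0.763) = 0.777.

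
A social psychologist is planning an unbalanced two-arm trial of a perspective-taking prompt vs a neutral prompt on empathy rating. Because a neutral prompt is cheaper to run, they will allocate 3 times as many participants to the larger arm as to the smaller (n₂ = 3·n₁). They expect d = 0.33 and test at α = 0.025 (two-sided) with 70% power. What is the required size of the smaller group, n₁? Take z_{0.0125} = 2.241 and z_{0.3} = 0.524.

With allocation ratio k = n₂/n₁ = 3, Var(x̄₁−x̄₂) = σ²(1/n₁ + 1/(k·n₁)) = σ²·(k+1)/(k·n₁).
So n₁ = (1 + 1/k)·((z_{α/2} + z_β)/d)² = 1.333 × (2.765/0.33)².
n₁ = 1.333 × 70.20 = 93.6.
Round up: n₁ = 94, giving n₂ = 3 × 94 = 282.

n₁ = 94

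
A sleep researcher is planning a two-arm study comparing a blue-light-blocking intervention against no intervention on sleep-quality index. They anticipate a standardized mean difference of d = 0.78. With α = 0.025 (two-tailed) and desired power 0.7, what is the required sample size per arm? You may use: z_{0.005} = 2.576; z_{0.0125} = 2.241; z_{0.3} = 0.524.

For two independent groups with equal n: n = 2·((z_{α/2} + z_β) / d)².
z_{α/2} + z_β = 2.241 + 0.524 = 2.765.
n = 2 × (2.765 / 0.78)² = 2 × 3.545² = 2 × 12.57 = 25.1.
Round up to the next whole participant.

n = 26 per group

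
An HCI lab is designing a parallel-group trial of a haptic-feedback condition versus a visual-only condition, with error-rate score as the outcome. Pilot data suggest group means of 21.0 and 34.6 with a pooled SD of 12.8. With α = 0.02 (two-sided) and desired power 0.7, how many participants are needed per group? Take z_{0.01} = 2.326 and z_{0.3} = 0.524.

Cohen's d = |M₁ − M₂| / SD_pooled = |21.0 − 34.6| / 12.8 = 13.6 / 12.8 = 1.062.
For two independent groups with equal n: n = 2·((z_{α/2} + z_β) / d)².
z_{α/2} + z_β = 2.326 + 0.524 = 2.850.
n = 2 × (2.850 / 1.062)² = 2 × 2.684² = 2 × 7.20 = 14.4.
Round up to the next whole participant.

n = 15 per group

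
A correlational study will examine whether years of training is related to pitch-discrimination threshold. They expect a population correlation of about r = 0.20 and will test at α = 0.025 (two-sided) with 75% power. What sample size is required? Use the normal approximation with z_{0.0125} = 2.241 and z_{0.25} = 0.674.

Fisher's z: C = ½·ln((1+r)/(1−r)) = ½·ln(1.5000) = 0.2027.
n = ((z_{α/2} + z_β)/C)² + 3.
(2.241 + 0.674) / 0.2027 = 2.915 / 0.2027 = 14.381.
n = 14.381² + 3 = 206.81 + 3 = 209.8.
Round up.

n = 210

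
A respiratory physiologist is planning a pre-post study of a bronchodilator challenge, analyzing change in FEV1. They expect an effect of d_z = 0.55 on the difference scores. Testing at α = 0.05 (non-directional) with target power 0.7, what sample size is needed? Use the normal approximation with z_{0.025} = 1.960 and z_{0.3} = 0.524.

For a paired (one-sample on differences) test: n = ((z_{α/2} + z_β) / d)².
z_{α/2} + z_β = 1.960 + 0.524 = 2.484.
n = (2.484 / 0.55)² = 4.516² = 20.40.
Round up.

n = 21 pairs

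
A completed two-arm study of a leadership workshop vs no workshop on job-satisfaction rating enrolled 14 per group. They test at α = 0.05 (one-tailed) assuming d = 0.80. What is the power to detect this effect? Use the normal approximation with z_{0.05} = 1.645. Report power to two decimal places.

power ≈ 0.68

For two equal groups, power = Φ(d·√(n/2) − z_{α}).
d·√(n/2) = 0.80 × √(14/2) = 0.80 × 2.646 = 2.117.
z_β = 2.117 − 1.645 = 0.472.
Power = Φ(0.472) = 0.681.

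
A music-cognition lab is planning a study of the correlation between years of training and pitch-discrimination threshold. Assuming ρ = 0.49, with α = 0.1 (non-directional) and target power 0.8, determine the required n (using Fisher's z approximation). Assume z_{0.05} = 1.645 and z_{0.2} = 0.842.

Fisher's z: C = ½·ln((1+r)/(1−r)) = ½·ln(2.9216) = 0.5361.
n = ((z_{α/2} + z_β)/C)² + 3.
(1.645 + 0.842) / 0.5361 = 2.487 / 0.5361 = 4.639.
n = 4.639² + 3 = 21.52 + 3 = 24.5.
Round up.

n = 25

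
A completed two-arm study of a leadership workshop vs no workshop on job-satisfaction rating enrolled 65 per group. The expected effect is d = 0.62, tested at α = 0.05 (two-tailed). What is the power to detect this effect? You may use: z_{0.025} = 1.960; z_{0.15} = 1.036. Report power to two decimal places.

For two equal groups, power = Φ(d·√(n/2) − z_{α/2}).
d·√(n/2) = 0.62 × √(65/2) = 0.62 × 5.701 = 3.535.
z_β = 3.535 − 1.960 = 1.575.
Power = Φ(1.575) = 0.942.

power ≈ 0.94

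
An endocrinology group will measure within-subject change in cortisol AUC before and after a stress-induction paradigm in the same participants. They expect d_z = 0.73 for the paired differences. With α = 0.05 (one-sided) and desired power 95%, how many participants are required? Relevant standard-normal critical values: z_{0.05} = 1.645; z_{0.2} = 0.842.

For a paired (one-sample on differences) test: n = ((z_{α} + z_β) / d)².
z_{α} + z_β = 1.645 + 1.645 = 3.290.
n = (3.290 / 0.73)² = 4.507² = 20.31.
Round up.

n = 21 pairs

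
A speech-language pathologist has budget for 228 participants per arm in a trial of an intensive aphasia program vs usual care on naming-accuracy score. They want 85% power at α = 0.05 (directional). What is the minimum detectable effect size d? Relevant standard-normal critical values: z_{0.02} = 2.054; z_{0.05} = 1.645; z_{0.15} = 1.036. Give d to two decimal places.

For two independent groups of n = 228 each: d_min = (z_{α} + z_β)·√(2/n).
z-sum = 1.645 + 1.036 = 2.681.
d_min = 2.681 × √(2/228) = 2.681 × 0.0937 = 0.251.

d_min ≈ 0.25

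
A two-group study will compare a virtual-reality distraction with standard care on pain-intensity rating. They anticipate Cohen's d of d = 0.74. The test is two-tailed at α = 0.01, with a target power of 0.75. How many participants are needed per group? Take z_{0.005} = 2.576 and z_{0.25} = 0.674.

n = 39 per group

For two independent groups with equal n: n = 2·((z_{α/2} + z_β) / d)².
z_{α/2} + z_β = 2.576 + 0.674 = 3.250.
n = 2 × (3.250 / 0.74)² = 2 × 4.392² = 2 × 19.29 = 38.6.
Round up to the next whole participant.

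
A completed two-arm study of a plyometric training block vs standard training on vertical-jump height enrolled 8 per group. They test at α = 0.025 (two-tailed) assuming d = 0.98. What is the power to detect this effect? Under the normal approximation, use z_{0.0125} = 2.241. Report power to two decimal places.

For two equal groups, power = Φ(d·√(n/2) − z_{α/2}).
d·√(n/2) = 0.98 × √(8/2) = 0.98 × 2.000 = 1.960.
z_β = 1.960 − 2.241 = -0.281.
Power = Φ(-0.281) = 0.389.

power ≈ 0.39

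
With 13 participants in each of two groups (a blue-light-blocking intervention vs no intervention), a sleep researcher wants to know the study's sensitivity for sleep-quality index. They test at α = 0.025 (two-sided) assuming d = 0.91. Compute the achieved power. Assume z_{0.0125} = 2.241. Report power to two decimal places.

power ≈ 0.53

For two equal groups, power = Φ(d·√(n/2) − z_{α/2}).
d·√(n/2) = 0.91 × √(13/2) = 0.91 × 2.550 = 2.320.
z_β = 2.320 − 2.241 = 0.079.
Power = Φ(0.079) = 0.532.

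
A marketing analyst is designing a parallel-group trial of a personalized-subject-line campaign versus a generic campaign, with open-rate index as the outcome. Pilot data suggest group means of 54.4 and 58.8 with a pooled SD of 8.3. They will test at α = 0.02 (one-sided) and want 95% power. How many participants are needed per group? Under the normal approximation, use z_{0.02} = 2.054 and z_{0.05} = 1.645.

Cohen's d = |M₁ − M₂| / SD_pooled = |54.4 − 58.8| / 8.3 = 4.4 / 8.3 = 0.530.
For two independent groups with equal n: n = 2·((z_{α} + z_β) / d)².
z_{α} + z_β = 2.054 + 1.645 = 3.699.
n = 2 × (3.699 / 0.530)² = 2 × 6.979² = 2 × 48.71 = 97.4.
Round up to the next whole participant.

n = 98 per group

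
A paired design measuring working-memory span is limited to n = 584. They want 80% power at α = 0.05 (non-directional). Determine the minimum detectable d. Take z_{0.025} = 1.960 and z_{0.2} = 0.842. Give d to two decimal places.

d_min ≈ 0.12

For a single sample (or paired design) of n = 584: d_min = (z_{α/2} + z_β)/√n.
z-sum = 1.960 + 0.842 = 2.802.
d_min = 2.802 / √584 = 2.802 / 24.166 = 0.116.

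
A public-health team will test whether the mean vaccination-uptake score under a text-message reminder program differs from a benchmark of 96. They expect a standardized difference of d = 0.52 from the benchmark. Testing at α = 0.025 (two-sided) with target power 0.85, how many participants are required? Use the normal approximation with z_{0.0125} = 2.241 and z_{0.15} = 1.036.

n = 40

For a one-sample test: n = ((z_{α/2} + z_β) / d)².
z_{α/2} + z_β = 2.241 + 1.036 = 3.277.
n = (3.277 / 0.52)² = 6.302² = 39.71.
Round up.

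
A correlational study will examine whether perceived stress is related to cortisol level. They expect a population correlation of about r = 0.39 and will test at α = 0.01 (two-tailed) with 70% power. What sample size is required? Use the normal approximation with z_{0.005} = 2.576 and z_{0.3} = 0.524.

n = 60

Fisher's z: C = ½·ln((1+r)/(1−r)) = ½·ln(2.2787) = 0.4118.
n = ((z_{α/2} + z_β)/C)² + 3.
(2.576 + 0.524) / 0.4118 = 3.100 / 0.4118 = 7.528.
n = 7.528² + 3 = 56.67 + 3 = 59.7.
Round up.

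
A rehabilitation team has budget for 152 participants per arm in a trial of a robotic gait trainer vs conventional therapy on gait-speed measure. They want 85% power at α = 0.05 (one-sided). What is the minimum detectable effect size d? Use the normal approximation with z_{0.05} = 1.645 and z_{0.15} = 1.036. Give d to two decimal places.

d_min ≈ 0.31

For two independent groups of n = 152 each: d_min = (z_{α} + z_β)·√(2/n).
z-sum = 1.645 + 1.036 = 2.681.
d_min = 2.681 × √(2/152) = 2.681 × 0.1147 = 0.308.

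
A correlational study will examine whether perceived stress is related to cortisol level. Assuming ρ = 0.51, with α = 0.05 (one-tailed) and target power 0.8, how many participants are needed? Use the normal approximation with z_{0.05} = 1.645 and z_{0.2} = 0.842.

n = 23

Fisher's z: C = ½·ln((1+r)/(1−r)) = ½·ln(3.0816) = 0.5627.
n = ((z_{α} + z_β)/C)² + 3.
(1.645 + 0.842) / 0.5627 = 2.487 / 0.5627 = 4.420.
n = 4.420² + 3 = 19.53 + 3 = 22.5.
Round up.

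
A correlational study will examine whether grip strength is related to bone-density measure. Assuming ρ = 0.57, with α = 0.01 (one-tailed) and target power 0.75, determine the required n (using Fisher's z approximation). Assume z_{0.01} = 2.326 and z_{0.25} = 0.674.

Fisher's z: C = ½·ln((1+r)/(1−r)) = ½·ln(3.6512) = 0.6475.
n = ((z_{α} + z_β)/C)² + 3.
(2.326 + 0.674) / 0.6475 = 3.000 / 0.6475 = 4.633.
n = 4.633² + 3 = 21.47 + 3 = 24.5.
Round up.

n = 25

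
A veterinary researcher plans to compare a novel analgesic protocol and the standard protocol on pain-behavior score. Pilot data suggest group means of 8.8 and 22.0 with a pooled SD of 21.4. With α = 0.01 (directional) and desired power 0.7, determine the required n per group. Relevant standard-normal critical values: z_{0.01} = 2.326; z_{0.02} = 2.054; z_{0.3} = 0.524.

Cohen's d = |M₁ − M₂| / SD_pooled = |8.8 − 22.0| / 21.4 = 13.2 / 21.4 = 0.617.
For two independent groups with equal n: n = 2·((z_{α} + z_β) / d)².
z_{α} + z_β = 2.326 + 0.524 = 2.850.
n = 2 × (2.850 / 0.617)² = 2 × 4.619² = 2 × 21.34 = 42.7.
Round up to the next whole participant.

n = 43 per group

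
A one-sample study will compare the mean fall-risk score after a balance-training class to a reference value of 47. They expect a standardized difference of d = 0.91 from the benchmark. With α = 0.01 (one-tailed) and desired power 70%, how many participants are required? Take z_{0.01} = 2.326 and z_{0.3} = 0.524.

For a one-sample test: n = ((z_{α} + z_β) / d)².
z_{α} + z_β = 2.326 + 0.524 = 2.850.
n = (2.850 / 0.91)² = 3.132² = 9.81.
Round up.

n = 10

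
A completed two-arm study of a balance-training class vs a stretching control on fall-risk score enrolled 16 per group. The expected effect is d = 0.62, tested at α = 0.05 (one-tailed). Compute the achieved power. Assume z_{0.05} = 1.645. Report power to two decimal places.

power ≈ 0.54

For two equal groups, power = Φ(d·√(n/2) − z_{α}).
d·√(n/2) = 0.62 × √(16/2) = 0.62 × 2.828 = 1.754.
z_β = 1.754 − 1.645 = 0.109.
Power = Φ(0.109) = 0.543.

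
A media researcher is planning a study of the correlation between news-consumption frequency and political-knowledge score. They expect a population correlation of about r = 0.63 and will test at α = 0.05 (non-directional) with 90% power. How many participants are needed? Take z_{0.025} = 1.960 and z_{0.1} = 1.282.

n = 23

Fisher's z: C = ½·ln((1+r)/(1−r)) = ½·ln(4.4054) = 0.7414.
n = ((z_{α/2} + z_β)/C)² + 3.
(1.960 + 1.282) / 0.7414 = 3.242 / 0.7414 = 4.373.
n = 4.373² + 3 = 19.12 + 3 = 22.1.
Round up.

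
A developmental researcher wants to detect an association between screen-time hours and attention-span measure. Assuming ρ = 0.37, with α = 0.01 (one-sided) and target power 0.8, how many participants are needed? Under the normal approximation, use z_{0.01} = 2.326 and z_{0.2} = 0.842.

n = 70

Fisher's z: C = ½·ln((1+r)/(1−r)) = ½·ln(2.1746) = 0.3884.
n = ((z_{α} + z_β)/C)² + 3.
(2.326 + 0.842) / 0.3884 = 3.168 / 0.3884 = 8.157.
n = 8.157² + 3 = 66.53 + 3 = 69.5.
Round up.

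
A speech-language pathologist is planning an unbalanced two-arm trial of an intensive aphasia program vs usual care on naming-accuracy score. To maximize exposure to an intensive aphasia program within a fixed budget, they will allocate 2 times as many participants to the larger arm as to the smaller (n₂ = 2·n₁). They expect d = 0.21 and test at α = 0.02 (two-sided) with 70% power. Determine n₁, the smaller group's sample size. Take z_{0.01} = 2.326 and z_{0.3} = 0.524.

With allocation ratio k = n₂/n₁ = 2, Var(x̄₁−x̄₂) = σ²(1/n₁ + 1/(k·n₁)) = σ²·(k+1)/(k·n₁).
So n₁ = (1 + 1/k)·((z_{α/2} + z_β)/d)² = 1.500 × (2.850/0.21)².
n₁ = 1.500 × 184.18 = 276.3.
Round up: n₁ = 277, giving n₂ = 2 × 277 = 554.

n₁ = 277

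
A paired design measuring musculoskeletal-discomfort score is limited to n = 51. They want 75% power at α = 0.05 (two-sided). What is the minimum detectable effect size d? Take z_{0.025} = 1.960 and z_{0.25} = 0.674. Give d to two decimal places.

d_min ≈ 0.37

For a single sample (or paired design) of n = 51: d_min = (z_{α/2} + z_β)/√n.
z-sum = 1.960 + 0.674 = 2.634.
d_min = 2.634 / √51 = 2.634 / 7.141 = 0.369.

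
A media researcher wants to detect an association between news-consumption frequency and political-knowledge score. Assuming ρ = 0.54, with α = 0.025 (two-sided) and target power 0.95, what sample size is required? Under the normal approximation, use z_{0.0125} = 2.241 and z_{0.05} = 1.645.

Fisher's z: C = ½·ln((1+r)/(1−r)) = ½·ln(3.3478) = 0.6042.
n = ((z_{α/2} + z_β)/C)² + 3.
(2.241 + 1.645) / 0.6042 = 3.886 / 0.6042 = 6.432.
n = 6.432² + 3 = 41.37 + 3 = 44.4.
Round up.

n = 45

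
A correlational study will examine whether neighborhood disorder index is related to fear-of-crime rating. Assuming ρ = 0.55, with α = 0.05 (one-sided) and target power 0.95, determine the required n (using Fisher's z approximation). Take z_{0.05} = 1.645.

Fisher's z: C = ½·ln((1+r)/(1−r)) = ½·ln(3.4444) = 0.6184.
n = ((z_{α} + z_β)/C)² + 3.
(1.645 + 1.645) / 0.6184 = 3.290 / 0.6184 = 5.320.
n = 5.320² + 3 = 28.30 + 3 = 31.3.
Round up.

n = 32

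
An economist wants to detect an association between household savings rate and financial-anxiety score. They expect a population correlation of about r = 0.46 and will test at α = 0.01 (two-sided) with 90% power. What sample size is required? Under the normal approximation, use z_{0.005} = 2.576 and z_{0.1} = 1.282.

Fisher's z: C = ½·ln((1+r)/(1−r)) = ½·ln(2.7037) = 0.4973.
n = ((z_{α/2} + z_β)/C)² + 3.
(2.576 + 1.282) / 0.4973 = 3.858 / 0.4973 = 7.758.
n = 7.758² + 3 = 60.18 + 3 = 63.2.
Round up.

n = 64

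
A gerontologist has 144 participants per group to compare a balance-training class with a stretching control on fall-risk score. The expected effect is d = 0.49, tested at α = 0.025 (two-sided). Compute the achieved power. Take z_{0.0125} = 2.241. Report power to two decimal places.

For two equal groups, power = Φ(d·√(n/2) − z_{α/2}).
d·√(n/2) = 0.49 × √(144/2) = 0.49 × 8.485 = 4.158.
z_β = 4.158 − 2.241 = 1.917.
Power = Φ(1.917) = 0.972.

power ≈ 0.97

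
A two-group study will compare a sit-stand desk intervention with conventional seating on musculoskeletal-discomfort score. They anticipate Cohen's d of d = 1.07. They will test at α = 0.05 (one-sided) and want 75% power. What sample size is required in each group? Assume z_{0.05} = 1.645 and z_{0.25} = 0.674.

n = 10 per group

For two independent groups with equal n: n = 2·((z_{α} + z_β) / d)².
z_{α} + z_β = 1.645 + 0.674 = 2.319.
n = 2 × (2.319 / 1.07)² = 2 × 2.167² = 2 × 4.70 = 9.4.
Round up to the next whole participant.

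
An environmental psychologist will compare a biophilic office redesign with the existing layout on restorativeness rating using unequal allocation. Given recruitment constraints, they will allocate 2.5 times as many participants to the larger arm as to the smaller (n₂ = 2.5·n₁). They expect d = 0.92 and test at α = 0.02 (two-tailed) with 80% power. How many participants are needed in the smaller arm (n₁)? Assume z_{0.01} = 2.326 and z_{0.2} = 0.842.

n₁ = 17

With allocation ratio k = n₂/n₁ = 2.5, Var(x̄₁−x̄₂) = σ²(1/n₁ + 1/(k·n₁)) = σ²·(k+1)/(k·n₁).
So n₁ = (1 + 1/k)·((z_{α/2} + z_β)/d)² = 1.400 × (3.168/0.92)².
n₁ = 1.400 × 11.86 = 16.6.
Round up: n₁ = 17, giving n₂ = ⌈2.5 × 17⌉ = ⌈42.5⌉ = 43.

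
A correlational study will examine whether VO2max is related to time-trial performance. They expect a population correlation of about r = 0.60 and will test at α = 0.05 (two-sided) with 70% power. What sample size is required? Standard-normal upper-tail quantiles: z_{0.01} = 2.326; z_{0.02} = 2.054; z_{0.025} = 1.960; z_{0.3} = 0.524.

Fisher's z: C = ½·ln((1+r)/(1−r)) = ½·ln(4.0000) = 0.6931.
n = ((z_{α/2} + z_β)/C)² + 3.
(1.960 + 0.524) / 0.6931 = 2.484 / 0.6931 = 3.584.
n = 3.584² + 3 = 12.84 + 3 = 15.8.
Round up.

n = 16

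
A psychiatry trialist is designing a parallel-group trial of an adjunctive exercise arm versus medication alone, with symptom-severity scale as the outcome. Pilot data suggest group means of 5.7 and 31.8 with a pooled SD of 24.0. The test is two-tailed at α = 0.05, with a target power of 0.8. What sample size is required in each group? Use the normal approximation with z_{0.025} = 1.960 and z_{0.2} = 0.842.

n = 14 per group

Cohen's d = |M₁ − M₂| / SD_pooled = |5.7 − 31.8| / 24.0 = 26.1 / 24.0 = 1.088.
For two independent groups with equal n: n = 2·((z_{α/2} + z_β) / d)².
z_{α/2} + z_β = 1.960 + 0.842 = 2.802.
n = 2 × (2.802 / 1.088)² = 2 × 2.575² = 2 × 6.63 = 13.3.
Round up to the next whole participant.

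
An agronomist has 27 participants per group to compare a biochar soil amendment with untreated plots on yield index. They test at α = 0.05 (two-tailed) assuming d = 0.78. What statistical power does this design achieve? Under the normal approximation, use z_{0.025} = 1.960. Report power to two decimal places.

For two equal groups, power = Φ(d·√(n/2) − z_{α/2}).
d·√(n/2) = 0.78 × √(27/2) = 0.78 × 3.674 = 2.866.
z_β = 2.866 − 1.960 = 0.906.
Power = Φ(0.906) = 0.818.

power ≈ 0.82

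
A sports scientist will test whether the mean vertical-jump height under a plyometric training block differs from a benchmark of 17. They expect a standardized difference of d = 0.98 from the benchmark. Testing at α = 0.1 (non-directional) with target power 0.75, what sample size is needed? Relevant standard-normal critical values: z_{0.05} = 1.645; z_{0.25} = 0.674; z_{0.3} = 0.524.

n = 6

For a one-sample test: n = ((z_{α/2} + z_β) / d)².
z_{α/2} + z_β = 1.645 + 0.674 = 2.319.
n = (2.319 / 0.98)² = 2.366² = 5.60.
Round up.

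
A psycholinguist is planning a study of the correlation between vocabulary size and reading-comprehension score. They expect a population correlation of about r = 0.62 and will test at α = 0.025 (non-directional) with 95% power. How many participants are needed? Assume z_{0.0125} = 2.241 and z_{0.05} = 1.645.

n = 32

Fisher's z: C = ½·ln((1+r)/(1−r)) = ½·ln(4.2632) = 0.7250.
n = ((z_{α/2} + z_β)/C)² + 3.
(2.241 + 1.645) / 0.7250 = 3.886 / 0.7250 = 5.360.
n = 5.360² + 3 = 28.73 + 3 = 31.7.
Round up.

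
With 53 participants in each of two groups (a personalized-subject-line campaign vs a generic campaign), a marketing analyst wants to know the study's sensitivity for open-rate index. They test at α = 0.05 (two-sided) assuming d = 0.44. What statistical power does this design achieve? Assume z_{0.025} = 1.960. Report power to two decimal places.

power ≈ 0.62

For two equal groups, power = Φ(d·√(n/2) − z_{α/2}).
d·√(n/2) = 0.44 × √(53/2) = 0.44 × 5.148 = 2.265.
z_β = 2.265 − 1.960 = 0.305.
Power = Φ(0.305) = 0.620.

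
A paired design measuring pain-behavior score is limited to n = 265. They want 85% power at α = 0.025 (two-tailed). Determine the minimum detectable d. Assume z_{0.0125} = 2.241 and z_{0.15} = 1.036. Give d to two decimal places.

d_min ≈ 0.20

For a single sample (or paired design) of n = 265: d_min = (z_{α/2} + z_β)/√n.
z-sum = 2.241 + 1.036 = 3.277.
d_min = 3.277 / √265 = 3.277 / 16.279 = 0.201.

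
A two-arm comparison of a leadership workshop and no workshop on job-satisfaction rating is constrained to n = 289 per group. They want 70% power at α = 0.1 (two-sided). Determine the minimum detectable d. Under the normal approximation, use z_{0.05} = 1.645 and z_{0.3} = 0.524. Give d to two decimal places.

d_min ≈ 0.18

For two independent groups of n = 289 each: d_min = (z_{α/2} + z_β)·√(2/n).
z-sum = 1.645 + 0.524 = 2.169.
d_min = 2.169 × √(2/289) = 2.169 × 0.0832 = 0.180.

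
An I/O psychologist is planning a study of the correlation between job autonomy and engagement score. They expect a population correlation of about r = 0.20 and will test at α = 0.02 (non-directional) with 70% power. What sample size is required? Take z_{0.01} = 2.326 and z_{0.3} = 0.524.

n = 201

Fisher's z: C = ½·ln((1+r)/(1−r)) = ½·ln(1.5000) = 0.2027.
n = ((z_{α/2} + z_β)/C)² + 3.
(2.326 + 0.524) / 0.2027 = 2.850 / 0.2027 = 14.060.
n = 14.060² + 3 = 197.69 + 3 = 200.7.
Round up.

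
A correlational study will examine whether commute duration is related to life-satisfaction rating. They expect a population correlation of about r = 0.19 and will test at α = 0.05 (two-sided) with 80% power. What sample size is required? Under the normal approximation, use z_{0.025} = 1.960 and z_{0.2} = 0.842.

n = 216

Fisher's z: C = ½·ln((1+r)/(1−r)) = ½·ln(1.4691) = 0.1923.
n = ((z_{α/2} + z_β)/C)² + 3.
(1.960 + 0.842) / 0.1923 = 2.802 / 0.1923 = 14.571.
n = 14.571² + 3 = 212.31 + 3 = 215.3.
Round up.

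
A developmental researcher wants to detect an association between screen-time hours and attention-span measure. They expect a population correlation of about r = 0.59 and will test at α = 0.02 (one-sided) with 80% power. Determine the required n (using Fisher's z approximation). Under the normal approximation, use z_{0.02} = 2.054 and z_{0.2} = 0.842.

n = 22

Fisher's z: C = ½·ln((1+r)/(1−r)) = ½·ln(3.8780) = 0.6777.
n = ((z_{α} + z_β)/C)² + 3.
(2.054 + 0.842) / 0.6777 = 2.896 / 0.6777 = 4.273.
n = 4.273² + 3 = 18.26 + 3 = 21.3.
Round up.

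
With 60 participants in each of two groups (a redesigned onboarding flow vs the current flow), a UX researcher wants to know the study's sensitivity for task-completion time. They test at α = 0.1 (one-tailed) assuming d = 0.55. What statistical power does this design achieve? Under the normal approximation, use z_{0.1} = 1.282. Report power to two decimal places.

For two equal groups, power = Φ(d·√(n/2) − z_{α}).
d·√(n/2) = 0.55 × √(60/2) = 0.55 × 5.477 = 3.012.
z_β = 3.012 − 1.282 = 1.730.
Power = Φ(1.730) = 0.958.

power ≈ 0.96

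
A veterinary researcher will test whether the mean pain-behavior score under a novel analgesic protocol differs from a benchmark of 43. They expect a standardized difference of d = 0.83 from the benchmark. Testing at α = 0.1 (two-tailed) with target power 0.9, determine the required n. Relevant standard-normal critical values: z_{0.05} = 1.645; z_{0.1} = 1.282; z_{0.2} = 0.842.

n = 13

For a one-sample test: n = ((z_{α/2} + z_β) / d)².
z_{α/2} + z_β = 1.645 + 1.282 = 2.927.
n = (2.927 / 0.83)² = 3.527² = 12.44.
Round up.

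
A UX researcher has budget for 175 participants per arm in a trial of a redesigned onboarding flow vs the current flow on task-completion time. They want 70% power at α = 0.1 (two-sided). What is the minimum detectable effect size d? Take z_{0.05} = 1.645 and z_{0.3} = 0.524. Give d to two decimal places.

d_min ≈ 0.23

For two independent groups of n = 175 each: d_min = (z_{α/2} + z_β)·√(2/n).
z-sum = 1.645 + 0.524 = 2.169.
d_min = 2.169 × √(2/175) = 2.169 × 0.1069 = 0.232.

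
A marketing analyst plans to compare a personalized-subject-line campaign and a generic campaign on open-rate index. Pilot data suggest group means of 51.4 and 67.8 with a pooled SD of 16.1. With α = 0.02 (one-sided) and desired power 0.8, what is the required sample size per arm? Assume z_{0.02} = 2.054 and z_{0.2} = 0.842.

Cohen's d = |M₁ − M₂| / SD_pooled = |51.4 − 67.8| / 16.1 = 16.4 / 16.1 = 1.019.
For two independent groups with equal n: n = 2·((z_{α} + z_β) / d)².
z_{α} + z_β = 2.054 + 0.842 = 2.896.
n = 2 × (2.896 / 1.019)² = 2 × 2.842² = 2 × 8.08 = 16.2.
Round up to the next whole participant.

n = 17 per group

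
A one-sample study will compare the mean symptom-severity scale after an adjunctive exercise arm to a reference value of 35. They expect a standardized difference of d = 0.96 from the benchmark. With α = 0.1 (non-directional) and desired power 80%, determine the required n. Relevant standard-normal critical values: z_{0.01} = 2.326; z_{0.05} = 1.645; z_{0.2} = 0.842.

For a one-sample test: n = ((z_{α/2} + z_β) / d)².
z_{α/2} + z_β = 1.645 + 0.842 = 2.487.
n = (2.487 / 0.96)² = 2.591² = 6.71.
Round up.

n = 7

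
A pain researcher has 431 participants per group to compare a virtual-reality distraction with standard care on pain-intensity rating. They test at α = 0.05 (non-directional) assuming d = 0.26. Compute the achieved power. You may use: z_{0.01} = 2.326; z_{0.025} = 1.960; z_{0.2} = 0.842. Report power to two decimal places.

For two equal groups, power = Φ(d·√(n/2) − z_{α/2}).
d·√(n/2) = 0.26 × √(431/2) = 0.26 × 14.680 = 3.817.
z_β = 3.817 − 1.960 = 1.857.
Power = Φ(1.857) = 0.968.

power ≈ 0.97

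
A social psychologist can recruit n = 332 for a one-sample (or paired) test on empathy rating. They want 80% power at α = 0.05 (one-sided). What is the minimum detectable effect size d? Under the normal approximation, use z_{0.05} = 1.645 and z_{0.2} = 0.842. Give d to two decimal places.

d_min ≈ 0.14

For a single sample (or paired design) of n = 332: d_min = (z_{α} + z_β)/√n.
z-sum = 1.645 + 0.842 = 2.487.
d_min = 2.487 / √332 = 2.487 / 18.221 = 0.136.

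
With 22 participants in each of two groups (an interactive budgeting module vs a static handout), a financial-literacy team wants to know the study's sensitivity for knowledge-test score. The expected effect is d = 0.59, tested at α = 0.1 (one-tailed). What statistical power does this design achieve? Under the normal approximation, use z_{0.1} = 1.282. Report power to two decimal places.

For two equal groups, power = Φ(d·√(n/2) − z_{α}).
d·√(n/2) = 0.59 × √(22/2) = 0.59 × 3.317 = 1.957.
z_β = 1.957 − 1.282 = 0.675.
Power = Φ(0.675) = 0.750.

power ≈ 0.75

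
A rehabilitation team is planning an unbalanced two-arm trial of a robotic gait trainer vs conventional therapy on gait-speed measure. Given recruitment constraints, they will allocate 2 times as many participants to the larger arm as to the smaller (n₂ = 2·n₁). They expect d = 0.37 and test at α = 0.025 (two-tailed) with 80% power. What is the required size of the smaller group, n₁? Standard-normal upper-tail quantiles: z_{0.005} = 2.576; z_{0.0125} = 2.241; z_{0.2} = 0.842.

With allocation ratio k = n₂/n₁ = 2, Var(x̄₁−x̄₂) = σ²(1/n₁ + 1/(k·n₁)) = σ²·(k+1)/(k·n₁).
So n₁ = (1 + 1/k)·((z_{α/2} + z_β)/d)² = 1.500 × (3.083/0.37)².
n₁ = 1.500 × 69.43 = 104.1.
Round up: n₁ = 105, giving n₂ = 2 × 105 = 210.

n₁ = 105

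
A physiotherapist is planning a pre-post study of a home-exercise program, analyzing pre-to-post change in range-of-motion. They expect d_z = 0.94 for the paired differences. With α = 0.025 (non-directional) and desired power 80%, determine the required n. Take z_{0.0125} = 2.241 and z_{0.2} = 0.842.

n = 11 pairs

For a paired (one-sample on differences) test: n = ((z_{α/2} + z_β) / d)².
z_{α/2} + z_β = 2.241 + 0.842 = 3.083.
n = (3.083 / 0.94)² = 3.280² = 10.76.
Round up.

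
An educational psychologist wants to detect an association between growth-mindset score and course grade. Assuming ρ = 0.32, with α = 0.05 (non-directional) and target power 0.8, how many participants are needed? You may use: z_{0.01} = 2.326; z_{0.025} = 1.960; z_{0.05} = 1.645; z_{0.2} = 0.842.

n = 75

Fisher's z: C = ½·ln((1+r)/(1−r)) = ½·ln(1.9412) = 0.3316.
n = ((z_{α/2} + z_β)/C)² + 3.
(1.960 + 0.842) / 0.3316 = 2.802 / 0.3316 = 8.450.
n = 8.450² + 3 = 71.40 + 3 = 74.4.
Round up.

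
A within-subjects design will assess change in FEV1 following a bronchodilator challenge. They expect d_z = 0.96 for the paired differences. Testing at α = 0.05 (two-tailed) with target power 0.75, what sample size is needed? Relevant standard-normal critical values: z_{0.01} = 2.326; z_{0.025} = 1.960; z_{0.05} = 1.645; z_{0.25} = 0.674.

For a paired (one-sample on differences) test: n = ((z_{α/2} + z_β) / d)².
z_{α/2} + z_β = 1.960 + 0.674 = 2.634.
n = (2.634 / 0.96)² = 2.744² = 7.53.
Round up.

n = 8 pairs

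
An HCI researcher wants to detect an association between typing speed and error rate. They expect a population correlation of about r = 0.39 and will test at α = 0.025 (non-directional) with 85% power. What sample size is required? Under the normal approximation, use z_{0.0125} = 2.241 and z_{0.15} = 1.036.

n = 67

Fisher's z: C = ½·ln((1+r)/(1−r)) = ½·ln(2.2787) = 0.4118.
n = ((z_{α/2} + z_β)/C)² + 3.
(2.241 + 1.036) / 0.4118 = 3.277 / 0.4118 = 7.958.
n = 7.958² + 3 = 63.33 + 3 = 66.3.
Round up.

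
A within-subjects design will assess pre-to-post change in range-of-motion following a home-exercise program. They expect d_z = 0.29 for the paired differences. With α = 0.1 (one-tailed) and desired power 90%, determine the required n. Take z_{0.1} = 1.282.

For a paired (one-sample on differences) test: n = ((z_{α} + z_β) / d)².
z_{α} + z_β = 1.282 + 1.282 = 2.564.
n = (2.564 / 0.29)² = 8.841² = 78.17.
Round up.

n = 79 pairs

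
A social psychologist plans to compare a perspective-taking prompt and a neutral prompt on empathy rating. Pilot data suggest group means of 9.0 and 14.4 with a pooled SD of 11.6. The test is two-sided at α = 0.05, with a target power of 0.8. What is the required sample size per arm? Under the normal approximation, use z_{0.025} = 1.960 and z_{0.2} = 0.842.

n = 73 per group

Cohen's d = |M₁ − M₂| / SD_pooled = |9.0 − 14.4| / 11.6 = 5.4 / 11.6 = 0.466.
For two independent groups with equal n: n = 2·((z_{α/2} + z_β) / d)².
z_{α/2} + z_β = 1.960 + 0.842 = 2.802.
n = 2 × (2.802 / 0.466)² = 2 × 6.013² = 2 × 36.15 = 72.3.
Round up to the next whole participant.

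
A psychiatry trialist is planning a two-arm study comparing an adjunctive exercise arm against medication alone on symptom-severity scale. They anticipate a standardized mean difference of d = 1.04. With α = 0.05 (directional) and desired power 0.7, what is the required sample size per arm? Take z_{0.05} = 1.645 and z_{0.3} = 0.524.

For two independent groups with equal n: n = 2·((z_{α} + z_β) / d)².
z_{α} + z_β = 1.645 + 0.524 = 2.169.
n = 2 × (2.169 / 1.04)² = 2 × 2.086² = 2 × 4.35 = 8.7.
Round up to the next whole participant.

n = 9 per group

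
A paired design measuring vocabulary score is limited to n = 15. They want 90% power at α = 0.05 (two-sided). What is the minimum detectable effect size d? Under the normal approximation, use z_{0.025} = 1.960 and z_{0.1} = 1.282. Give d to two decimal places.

d_min ≈ 0.84

For a single sample (or paired design) of n = 15: d_min = (z_{α/2} + z_β)/√n.
z-sum = 1.960 + 1.282 = 3.242.
d_min = 3.242 / √15 = 3.242 / 3.873 = 0.837.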